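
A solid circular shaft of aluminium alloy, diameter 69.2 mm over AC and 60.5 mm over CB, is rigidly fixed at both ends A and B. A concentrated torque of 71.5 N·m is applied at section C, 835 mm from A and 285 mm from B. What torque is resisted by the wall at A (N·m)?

Compatibility: T_A·a/J_AC = T_B·b/J_CB with T_A + T_B = T₀.
J_AC = 2.25×10^-6 m⁴, J_CB = 1.32×10^-6 m⁴, so T_A = T₀·(J_AC/a)/((J_AC/a)+(J_CB/b)) = 26.37 N·m, T_B = 45.13 N·m.

26.4 N·m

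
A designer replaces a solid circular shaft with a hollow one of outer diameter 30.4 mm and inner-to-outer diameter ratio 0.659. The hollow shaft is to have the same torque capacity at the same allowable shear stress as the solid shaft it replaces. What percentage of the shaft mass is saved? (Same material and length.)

35.0 %

Equal τ_max and T ⇒ the solid shaft needs d_s³ = d_o³(1−k⁴), so d_s = 30.4·(1−0.659⁴)^(1/3) = 28.35 mm.
Area ratio A_h/A_s = d_o²(1−k²)/d_s² = (1−k²)/(1−k⁴)^(2/3) = 0.6503.
Mass saving = 1 − 0.6503 = 35.0 %.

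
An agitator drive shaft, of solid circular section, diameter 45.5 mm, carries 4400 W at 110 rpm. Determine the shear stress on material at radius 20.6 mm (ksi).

ω = 2π·110/60 = 11.52 rad/s, so T = P/ω = 4400 / 11.52 = 382.0 N·m.
J = πd⁴/32 = π(0.0455)⁴/32 = 4.208×10^-7 m⁴.
Shear stress varies linearly with radius: τ = T·r/J = 382.0 × 0.0206 / 4.208×10^-7 = 1.870×10^7 Pa.

2.71 ksi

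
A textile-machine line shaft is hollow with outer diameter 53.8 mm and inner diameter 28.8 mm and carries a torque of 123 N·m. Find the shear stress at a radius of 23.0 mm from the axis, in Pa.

J = π(d_o⁴ − d_i⁴)/32 = π(0.0538⁴ − 0.0288⁴)/32 = 7.549×10^-7 m⁴.
Shear stress varies linearly with radius: τ = T·r/J = 123.0 × 0.0230 / 7.549×10^-7 = 3.747×10^6 Pa.

3.75e6 Pa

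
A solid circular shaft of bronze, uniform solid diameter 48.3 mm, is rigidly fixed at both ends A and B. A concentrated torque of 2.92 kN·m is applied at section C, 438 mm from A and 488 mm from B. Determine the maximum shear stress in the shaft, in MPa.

69.6 MPa

With uniform GJ and both ends fixed, compatibility θ_AC = θ_CB gives T_A·a = T_B·b, together with T_A + T_B = T₀.
T_A = T₀·b/(a+b) = 2920·488/926.0 = 1539 N·m; T_B = 1381 N·m.
τ in each portion: τ_AC = 6.96×10^7 Pa, τ_CB = 6.24×10^7 Pa; maximum is in AC.
τ_max = T_AC·r/J = 1539·0.0241/5.34×10^-7 = 6.955×10^7 Pa.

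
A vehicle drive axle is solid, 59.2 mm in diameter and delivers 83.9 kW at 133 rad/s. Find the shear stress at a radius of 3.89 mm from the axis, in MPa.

ω = 133 rad/s, so T = P/ω = 83.9×10³ / 133.0 = 630.8 N·m.
J = πd⁴/32 = π(0.0592)⁴/32 = 1.206×10^-6 m⁴.
Shear stress varies linearly with radius: τ = T·r/J = 630.8 × 0.00389 / 1.206×10^-6 = 2.035×10^6 Pa.

2.04 MPa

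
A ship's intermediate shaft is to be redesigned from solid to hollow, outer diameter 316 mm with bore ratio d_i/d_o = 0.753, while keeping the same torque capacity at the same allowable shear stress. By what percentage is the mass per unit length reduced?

43.9 %

Equal τ_max and T ⇒ the solid shaft needs d_s³ = d_o³(1−k⁴), so d_s = 316·(1−0.753⁴)^(1/3) = 277.7 mm.
Area ratio A_h/A_s = d_o²(1−k²)/d_s² = (1−k²)/(1−k⁴)^(2/3) = 0.5608.
Mass saving = 1 − 0.5608 = 43.9 %.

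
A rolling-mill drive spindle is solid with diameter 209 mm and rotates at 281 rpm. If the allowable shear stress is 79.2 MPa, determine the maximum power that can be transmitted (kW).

4180 kW

J = πd⁴/32 = π(0.209)⁴/32 = 1.873×10^-4 m⁴.
T_max = τ_allow·J/r = 7.92×10^7 × 1.873×10^-4 / 0.104 = 142000 N·m.
ω = 2π·281/60 = 29.43 rad/s, so P_max = T_max·ω = 4.178×10^6 W.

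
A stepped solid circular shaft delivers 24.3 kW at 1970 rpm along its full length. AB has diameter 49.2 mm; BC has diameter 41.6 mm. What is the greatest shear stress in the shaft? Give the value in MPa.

ω = 2π·1970/60 = 206.3 rad/s, so T = P/ω = 24.3×10³ / 206.3 = 117.8 N·m.
Under the same torque, τ_max = 16T/(πd³) is largest where d is smallest — segment BC (d = 41.6 mm).
τ_max = 16·117.8/(π·(0.0416)³) = 8.333×10^6 Pa.

8.33 MPa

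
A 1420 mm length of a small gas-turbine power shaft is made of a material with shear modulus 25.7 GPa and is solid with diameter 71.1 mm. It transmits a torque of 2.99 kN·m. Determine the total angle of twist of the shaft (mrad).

J = πd⁴/32 = π(0.0711)⁴/32 = 2.509×10^-6 m⁴.
θ = T·L/(G·J) = 2990 × 1.42 / (25.7×10⁹ × 2.509×10^-6) = 0.06585 rad.

65.8 mrad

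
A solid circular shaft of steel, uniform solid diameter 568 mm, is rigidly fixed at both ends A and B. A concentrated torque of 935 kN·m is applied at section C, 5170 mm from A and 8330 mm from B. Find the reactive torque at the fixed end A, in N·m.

577000 N·m

With uniform GJ and both ends fixed, compatibility θ_AC = θ_CB gives T_A·a = T_B·b, together with T_A + T_B = T₀.
T_A = T₀·b/(a+b) = 935000·8330/13500 = 576900 N·m; T_B = 358100 N·m.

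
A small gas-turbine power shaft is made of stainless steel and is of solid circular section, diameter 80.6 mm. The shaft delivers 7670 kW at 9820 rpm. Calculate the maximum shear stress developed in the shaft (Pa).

ω = 2π·9820/60 = 1028 rad/s, so T = P/ω = 7670×10³ / 1028 = 7459 N·m.
J = πd⁴/32 = π(0.0806)⁴/32 = 4.143×10^-6 m⁴.
τ_max = T·r/J = 7459 × 0.0403 / 4.143×10^-6 = 7.255×10^7 Pa.

7.25e7 Pa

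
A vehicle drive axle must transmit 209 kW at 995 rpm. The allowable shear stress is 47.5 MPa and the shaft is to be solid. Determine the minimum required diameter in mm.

59.9 mm

ω = 2π·995/60 = 104.2 rad/s, so T = P/ω = 209×10³ / 104.2 = 2006 N·m.
For a solid shaft τ_max = 16T/(πd³), so d = (16T/(π τ_allow))^(1/3) = (16·2006/(π·4.75×10^7))^(1/3) = 0.05991 m.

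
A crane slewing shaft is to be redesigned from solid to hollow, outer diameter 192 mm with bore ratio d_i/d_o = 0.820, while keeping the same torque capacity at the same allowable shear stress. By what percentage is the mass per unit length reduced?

Equal τ_max and T ⇒ the solid shaft needs d_s³ = d_o³(1−k⁴), so d_s = 192·(1−0.820⁴)^(1/3) = 157.1 mm.
Area ratio A_h/A_s = d_o²(1−k²)/d_s² = (1−k²)/(1−k⁴)^(2/3) = 0.4893.
Mass saving = 1 − 0.4893 = 51.1 %.

51.1 %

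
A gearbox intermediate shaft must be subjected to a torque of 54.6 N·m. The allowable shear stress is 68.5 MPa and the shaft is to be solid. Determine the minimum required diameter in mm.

For a solid shaft τ_max = 16T/(πd³), so d = (16T/(π τ_allow))^(1/3) = (16·54.60/(π·6.85×10^7))^(1/3) = 0.01595 m.

16.0 mm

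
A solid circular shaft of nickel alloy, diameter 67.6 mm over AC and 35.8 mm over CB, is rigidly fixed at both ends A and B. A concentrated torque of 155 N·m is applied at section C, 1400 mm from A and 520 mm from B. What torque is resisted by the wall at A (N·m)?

128 N·m

Compatibility: T_A·a/J_AC = T_B·b/J_CB with T_A + T_B = T₀.
J_AC = 2.05×10^-6 m⁴, J_CB = 1.61×10^-7 m⁴, so T_A = T₀·(J_AC/a)/((J_AC/a)+(J_CB/b)) = 127.9 N·m, T_B = 27.09 N·m.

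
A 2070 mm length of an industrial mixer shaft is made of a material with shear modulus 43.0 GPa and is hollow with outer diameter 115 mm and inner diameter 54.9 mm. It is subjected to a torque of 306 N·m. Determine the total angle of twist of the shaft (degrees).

0.0518°

J = π(d_o⁴ − d_i⁴)/32 = π(0.115⁴ − 0.0549⁴)/32 = 1.628×10^-5 m⁴.
θ = T·L/(G·J) = 306.0 × 2.07 / (43.0×10⁹ × 1.628×10^-5) = 9.049×10^-4 rad.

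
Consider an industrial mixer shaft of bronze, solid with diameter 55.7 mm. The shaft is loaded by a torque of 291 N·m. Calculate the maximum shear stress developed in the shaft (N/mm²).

8.58 N/mm²

J = πd⁴/32 = π(0.0557)⁴/32 = 9.450×10^-7 m⁴.
τ_max = T·r/J = 291.0 × 0.0278 / 9.450×10^-7 = 8.576×10^6 Pa.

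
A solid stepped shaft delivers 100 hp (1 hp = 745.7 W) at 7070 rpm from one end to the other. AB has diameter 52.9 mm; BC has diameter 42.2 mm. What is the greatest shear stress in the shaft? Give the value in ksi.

ω = 2π·7070/60 = 740.4 rad/s, so T = P/ω = 100×745.7 / 740.4 = 100.7 N·m.
Under the same torque, τ_max = 16T/(πd³) is largest where d is smallest — segment BC (d = 42.2 mm).
τ_max = 16·100.7/(π·(0.0422)³) = 6.826×10^6 Pa.

0.990 ksi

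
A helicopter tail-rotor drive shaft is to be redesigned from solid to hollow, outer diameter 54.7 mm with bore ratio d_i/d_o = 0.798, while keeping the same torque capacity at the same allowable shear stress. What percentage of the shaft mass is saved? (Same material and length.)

48.6 %

Equal τ_max and T ⇒ the solid shaft needs d_s³ = d_o³(1−k⁴), so d_s = 54.7·(1−0.798⁴)^(1/3) = 45.99 mm.
Area ratio A_h/A_s = d_o²(1−k²)/d_s² = (1−k²)/(1−k⁴)^(2/3) = 0.5137.
Mass saving = 1 − 0.5137 = 48.6 %.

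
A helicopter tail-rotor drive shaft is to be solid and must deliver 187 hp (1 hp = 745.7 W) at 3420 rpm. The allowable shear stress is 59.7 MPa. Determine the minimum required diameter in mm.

32.1 mm

ω = 2π·3420/60 = 358.1 rad/s, so T = P/ω = 187×745.7 / 358.1 = 389.4 N·m.
For a solid shaft τ_max = 16T/(πd³), so d = (16T/(π τ_allow))^(1/3) = (16·389.4/(π·5.97×10^7))^(1/3) = 0.03215 m.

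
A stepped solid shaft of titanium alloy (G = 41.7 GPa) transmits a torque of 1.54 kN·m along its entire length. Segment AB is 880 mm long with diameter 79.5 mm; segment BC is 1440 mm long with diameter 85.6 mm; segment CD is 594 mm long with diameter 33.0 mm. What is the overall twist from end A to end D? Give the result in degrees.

J_AB = π(0.0795)⁴/32 = 3.92×10^-6 m⁴; J_BC = π(0.0856)⁴/32 = 5.27×10^-6 m⁴; J_CD = π(0.0330)⁴/32 = 1.16×10^-7 m⁴.
θ = (T/G)·Σ L_i/J_i = (1540/41.7×10⁹)·(0.880/3.92×10^-6 + 1.44/5.27×10^-6 + 0.594/1.16×10^-7) = 0.2068 rad.

11.8°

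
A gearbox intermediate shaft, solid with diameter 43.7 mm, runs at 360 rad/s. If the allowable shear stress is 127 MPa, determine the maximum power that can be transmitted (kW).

J = πd⁴/32 = π(0.0437)⁴/32 = 3.580×10^-7 m⁴.
T_max = τ_allow·J/r = 1.27×10^8 × 3.580×10^-7 / 0.0219 = 2081 N·m.
ω = 360 rad/s, so P_max = T_max·ω = 7.492×10^5 W.

749 kW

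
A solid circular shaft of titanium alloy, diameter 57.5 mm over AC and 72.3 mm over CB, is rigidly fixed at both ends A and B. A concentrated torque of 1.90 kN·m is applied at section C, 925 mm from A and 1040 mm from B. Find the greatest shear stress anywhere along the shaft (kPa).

17700 kPa

Compatibility: T_A·a/J_AC = T_B·b/J_CB with T_A + T_B = T₀.
J_AC = 1.07×10^-6 m⁴, J_CB = 2.68×10^-6 m⁴, so T_A = T₀·(J_AC/a)/((J_AC/a)+(J_CB/b)) = 589.5 N·m, T_B = 1311 N·m.
τ in each portion: τ_AC = 1.58×10^7 Pa, τ_CB = 1.77×10^7 Pa; maximum is in CB.
τ_max = T_CB·r/J = 1311·0.0362/2.68×10^-6 = 1.766×10^7 Pa.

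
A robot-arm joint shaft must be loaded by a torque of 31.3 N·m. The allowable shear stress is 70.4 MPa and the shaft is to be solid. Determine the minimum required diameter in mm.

13.1 mm

For a solid shaft τ_max = 16T/(πd³), so d = (16T/(π τ_allow))^(1/3) = (16·31.30/(π·7.04×10^7))^(1/3) = 0.01313 m.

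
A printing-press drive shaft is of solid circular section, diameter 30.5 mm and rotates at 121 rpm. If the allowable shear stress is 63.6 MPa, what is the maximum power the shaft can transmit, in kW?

J = πd⁴/32 = π(0.0305)⁴/32 = 8.496×10^-8 m⁴.
T_max = τ_allow·J/r = 6.36×10^7 × 8.496×10^-8 / 0.0152 = 354.3 N·m.
ω = 2π·121/60 = 12.67 rad/s, so P_max = T_max·ω = 4490 W.

4.49 kW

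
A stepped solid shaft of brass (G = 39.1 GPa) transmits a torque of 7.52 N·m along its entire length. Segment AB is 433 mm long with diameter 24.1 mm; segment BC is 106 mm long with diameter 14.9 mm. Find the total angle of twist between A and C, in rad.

J_AB = π(0.0241)⁴/32 = 3.31×10^-8 m⁴; J_BC = π(0.0149)⁴/32 = 4.84×10^-9 m⁴.
θ = (T/G)·Σ L_i/J_i = (7.520/39.1×10⁹)·(0.433/3.31×10^-8 + 0.106/4.84×10^-9) = 6.728×10^-3 rad.

0.00673 rad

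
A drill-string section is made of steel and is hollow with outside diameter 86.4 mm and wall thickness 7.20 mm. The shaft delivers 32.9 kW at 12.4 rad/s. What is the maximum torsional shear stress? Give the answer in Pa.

4.05e7 Pa

ω = 12.4 rad/s, so T = P/ω = 32.9×10³ / 12.40 = 2653 N·m.
J = π(d_o⁴ − d_i⁴)/32 = π(0.0864⁴ − 0.0720⁴)/32 = 2.833×10^-6 m⁴.
τ_max = T·r/J = 2653 × 0.0432 / 2.833×10^-6 = 4.047×10^7 Pa.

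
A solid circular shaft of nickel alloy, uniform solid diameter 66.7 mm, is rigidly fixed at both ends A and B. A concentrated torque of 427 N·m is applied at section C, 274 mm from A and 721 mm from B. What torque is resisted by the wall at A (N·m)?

309 N·m

With uniform GJ and both ends fixed, compatibility θ_AC = θ_CB gives T_A·a = T_B·b, together with T_A + T_B = T₀.
T_A = T₀·b/(a+b) = 427.0·721/995.0 = 309.4 N·m; T_B = 117.6 N·m.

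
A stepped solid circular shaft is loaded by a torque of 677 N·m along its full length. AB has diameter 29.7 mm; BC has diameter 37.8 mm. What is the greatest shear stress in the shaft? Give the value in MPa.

132 MPa

Under the same torque, τ_max = 16T/(πd³) is largest where d is smallest — segment AB (d = 29.7 mm).
τ_max = 16·677.0/(π·(0.0297)³) = 1.316×10^8 Pa.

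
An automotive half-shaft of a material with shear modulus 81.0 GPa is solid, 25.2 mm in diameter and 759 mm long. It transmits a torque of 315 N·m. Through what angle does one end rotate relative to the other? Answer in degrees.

J = πd⁴/32 = π(0.0252)⁴/32 = 3.959×10^-8 m⁴.
θ = T·L/(G·J) = 315.0 × 0.759 / (81.0×10⁹ × 3.959×10^-8) = 0.07455 rad.

4.27°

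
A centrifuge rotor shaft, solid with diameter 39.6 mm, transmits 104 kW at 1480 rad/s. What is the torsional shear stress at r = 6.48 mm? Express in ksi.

0.274 ksi

ω = 1480 rad/s, so T = P/ω = 104×10³ / 1480 = 70.27 N·m.
J = πd⁴/32 = π(0.0396)⁴/32 = 2.414×10^-7 m⁴.
Shear stress varies linearly with radius: τ = T·r/J = 70.27 × 0.00648 / 2.414×10^-7 = 1.886×10^6 Pa.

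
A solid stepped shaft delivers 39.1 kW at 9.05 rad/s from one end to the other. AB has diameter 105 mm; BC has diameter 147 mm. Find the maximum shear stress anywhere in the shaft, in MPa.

19.0 MPa

ω = 9.05 rad/s, so T = P/ω = 39.1×10³ / 9.050 = 4320 N·m.
Under the same torque, τ_max = 16T/(πd³) is largest where d is smallest — segment AB (d = 105 mm).
τ_max = 16·4320/(π·(0.105)³) = 1.901×10^7 Pa.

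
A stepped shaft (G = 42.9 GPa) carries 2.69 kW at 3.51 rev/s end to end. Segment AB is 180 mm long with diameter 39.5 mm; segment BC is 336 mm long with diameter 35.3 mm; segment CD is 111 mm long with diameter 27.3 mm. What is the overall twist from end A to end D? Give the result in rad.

ω = 2π·3.51 = 22.05 rad/s, so T = P/ω = 2.69×10³ / 22.05 = 122.0 N·m.
J_AB = π(0.0395)⁴/32 = 2.39×10^-7 m⁴; J_BC = π(0.0353)⁴/32 = 1.52×10^-7 m⁴; J_CD = π(0.0273)⁴/32 = 5.45×10^-8 m⁴.
θ = (T/G)·Σ L_i/J_i = (122.0/42.9×10⁹)·(0.180/2.39×10^-7 + 0.336/1.52×10^-7 + 0.111/5.45×10^-8) = 0.01420 rad.

0.0142 rad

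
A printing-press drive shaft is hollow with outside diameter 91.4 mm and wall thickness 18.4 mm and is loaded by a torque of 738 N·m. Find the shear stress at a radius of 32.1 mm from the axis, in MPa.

J = π(d_o⁴ − d_i⁴)/32 = π(0.0914⁴ − 0.0546⁴)/32 = 5.979×10^-6 m⁴.
Shear stress varies linearly with radius: τ = T·r/J = 738.0 × 0.0321 / 5.979×10^-6 = 3.962×10^6 Pa.

3.96 MPa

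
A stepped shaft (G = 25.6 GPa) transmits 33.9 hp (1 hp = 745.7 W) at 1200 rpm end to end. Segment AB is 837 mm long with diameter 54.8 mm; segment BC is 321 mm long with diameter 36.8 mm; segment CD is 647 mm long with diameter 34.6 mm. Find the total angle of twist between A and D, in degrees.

ω = 2π·1200/60 = 125.7 rad/s, so T = P/ω = 33.9×745.7 / 125.7 = 201.2 N·m.
J_AB = π(0.0548)⁴/32 = 8.85×10^-7 m⁴; J_BC = π(0.0368)⁴/32 = 1.80×10^-7 m⁴; J_CD = π(0.0346)⁴/32 = 1.41×10^-7 m⁴.
θ = (T/G)·Σ L_i/J_i = (201.2/25.6×10⁹)·(0.837/8.85×10^-7 + 0.321/1.80×10^-7 + 0.647/1.41×10^-7) = 0.05757 rad.

3.30°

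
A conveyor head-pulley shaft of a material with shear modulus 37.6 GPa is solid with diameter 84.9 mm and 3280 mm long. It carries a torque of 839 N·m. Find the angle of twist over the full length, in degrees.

J = πd⁴/32 = π(0.0849)⁴/32 = 5.101×10^-6 m⁴.
θ = T·L/(G·J) = 839.0 × 3.28 / (37.6×10⁹ × 5.101×10^-6) = 0.01435 rad.

0.822°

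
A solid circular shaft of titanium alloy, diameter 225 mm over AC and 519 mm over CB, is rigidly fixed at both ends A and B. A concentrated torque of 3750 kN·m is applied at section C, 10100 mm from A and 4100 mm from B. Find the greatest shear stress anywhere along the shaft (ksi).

Compatibility: T_A·a/J_AC = T_B·b/J_CB with T_A + T_B = T₀.
J_AC = 2.52×10^-4 m⁴, J_CB = 7.12×10^-3 m⁴, so T_A = T₀·(J_AC/a)/((J_AC/a)+(J_CB/b)) = 53010 N·m, T_B = 3.697e6 N·m.
τ in each portion: τ_AC = 2.37×10^7 Pa, τ_CB = 1.35×10^8 Pa; maximum is in CB.
τ_max = T_CB·r/J = 3.697e6·0.260/7.12×10^-3 = 1.347×10^8 Pa.

19.5 ksi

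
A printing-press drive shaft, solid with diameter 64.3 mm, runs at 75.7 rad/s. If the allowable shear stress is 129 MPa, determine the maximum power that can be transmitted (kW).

J = πd⁴/32 = π(0.0643)⁴/32 = 1.678×10^-6 m⁴.
T_max = τ_allow·J/r = 1.29×10^8 × 1.678×10^-6 / 0.0321 = 6734 N·m.
ω = 75.7 rad/s, so P_max = T_max·ω = 5.097×10^5 W.

510 kW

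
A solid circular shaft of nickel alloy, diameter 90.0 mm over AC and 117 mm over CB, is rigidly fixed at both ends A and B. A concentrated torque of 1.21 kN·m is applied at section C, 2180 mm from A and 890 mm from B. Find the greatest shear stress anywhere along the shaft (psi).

488 psi

Compatibility: T_A·a/J_AC = T_B·b/J_CB with T_A + T_B = T₀.
J_AC = 6.44×10^-6 m⁴, J_CB = 1.84×10^-5 m⁴, so T_A = T₀·(J_AC/a)/((J_AC/a)+(J_CB/b)) = 151.3 N·m, T_B = 1059 N·m.
τ in each portion: τ_AC = 1.06×10^6 Pa, τ_CB = 3.37×10^6 Pa; maximum is in CB.
τ_max = T_CB·r/J = 1059·0.0585/1.84×10^-5 = 3.366×10^6 Pa.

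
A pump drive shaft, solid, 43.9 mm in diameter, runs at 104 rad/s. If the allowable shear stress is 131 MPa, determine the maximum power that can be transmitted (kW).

226 kW

J = πd⁴/32 = π(0.0439)⁴/32 = 3.646×10^-7 m⁴.
T_max = τ_allow·J/r = 1.31×10^8 × 3.646×10^-7 / 0.0220 = 2176 N·m.
ω = 104 rad/s, so P_max = T_max·ω = 2.263×10^5 W.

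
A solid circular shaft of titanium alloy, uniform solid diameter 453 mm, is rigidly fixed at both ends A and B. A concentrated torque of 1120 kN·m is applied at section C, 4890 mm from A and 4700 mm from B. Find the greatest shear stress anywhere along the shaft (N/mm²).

With uniform GJ and both ends fixed, compatibility θ_AC = θ_CB gives T_A·a = T_B·b, together with T_A + T_B = T₀.
T_A = T₀·b/(a+b) = 1.120e6·4700/9590 = 548900 N·m; T_B = 571100 N·m.
τ in each portion: τ_AC = 3.01×10^7 Pa, τ_CB = 3.13×10^7 Pa; maximum is in CB.
τ_max = T_CB·r/J = 571100·0.227/4.13×10^-3 = 3.129×10^7 Pa.

31.3 N/mm²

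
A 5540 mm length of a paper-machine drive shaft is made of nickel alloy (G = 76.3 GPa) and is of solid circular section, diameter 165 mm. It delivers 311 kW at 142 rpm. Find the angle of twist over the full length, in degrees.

ω = 2π·142/60 = 14.87 rad/s, so T = P/ω = 311×10³ / 14.87 = 20910 N·m.
J = πd⁴/32 = π(0.165)⁴/32 = 7.277×10^-5 m⁴.
θ = T·L/(G·J) = 20910 × 5.54 / (76.3×10⁹ × 7.277×10^-5) = 0.02087 rad.

1.20°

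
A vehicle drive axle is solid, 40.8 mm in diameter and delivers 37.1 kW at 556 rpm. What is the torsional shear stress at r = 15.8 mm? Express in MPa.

37.0 MPa

ω = 2π·556/60 = 58.22 rad/s, so T = P/ω = 37.1×10³ / 58.22 = 637.2 N·m.
J = πd⁴/32 = π(0.0408)⁴/32 = 2.720×10^-7 m⁴.
Shear stress varies linearly with radius: τ = T·r/J = 637.2 × 0.0158 / 2.720×10^-7 = 3.701×10^7 Pa.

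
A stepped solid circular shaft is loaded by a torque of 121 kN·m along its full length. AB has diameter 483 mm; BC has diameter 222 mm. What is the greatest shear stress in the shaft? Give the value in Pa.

5.63e7 Pa

Under the same torque, τ_max = 16T/(πd³) is largest where d is smallest — segment BC (d = 222 mm).
τ_max = 16·121000/(π·(0.222)³) = 5.632×10^7 Pa.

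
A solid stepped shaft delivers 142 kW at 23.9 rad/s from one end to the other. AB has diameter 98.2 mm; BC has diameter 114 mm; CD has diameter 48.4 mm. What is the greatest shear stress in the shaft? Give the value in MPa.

ω = 23.9 rad/s, so T = P/ω = 142×10³ / 23.90 = 5941 N·m.
Under the same torque, τ_max = 16T/(πd³) is largest where d is smallest — segment CD (d = 48.4 mm).
τ_max = 16·5941/(π·(0.0484)³) = 2.669×10^8 Pa.

267 MPa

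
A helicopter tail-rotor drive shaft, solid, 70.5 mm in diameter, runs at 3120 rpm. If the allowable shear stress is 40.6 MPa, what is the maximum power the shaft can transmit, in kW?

913 kW

J = πd⁴/32 = π(0.0705)⁴/32 = 2.425×10^-6 m⁴.
T_max = τ_allow·J/r = 4.06×10^7 × 2.425×10^-6 / 0.0352 = 2793 N·m.
ω = 2π·3120/60 = 326.7 rad/s, so P_max = T_max·ω = 9.127×10^5 W.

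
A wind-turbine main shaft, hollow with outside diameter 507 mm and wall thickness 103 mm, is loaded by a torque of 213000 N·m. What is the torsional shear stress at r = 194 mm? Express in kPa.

7270 kPa

J = π(d_o⁴ − d_i⁴)/32 = π(0.507⁴ − 0.301⁴)/32 = 5.681×10^-3 m⁴.
Shear stress varies linearly with radius: τ = T·r/J = 213000 × 0.194 / 5.681×10^-3 = 7.274×10^6 Pa.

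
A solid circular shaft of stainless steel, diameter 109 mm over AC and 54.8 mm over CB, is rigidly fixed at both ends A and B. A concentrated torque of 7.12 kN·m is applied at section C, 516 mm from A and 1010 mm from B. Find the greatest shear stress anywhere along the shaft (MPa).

Compatibility: T_A·a/J_AC = T_B·b/J_CB with T_A + T_B = T₀.
J_AC = 1.39×10^-5 m⁴, J_CB = 8.85×10^-7 m⁴, so T_A = T₀·(J_AC/a)/((J_AC/a)+(J_CB/b)) = 6895 N·m, T_B = 225.0 N·m.
τ in each portion: τ_AC = 2.71×10^7 Pa, τ_CB = 6.96×10^6 Pa; maximum is in AC.
τ_max = T_AC·r/J = 6895·0.0545/1.39×10^-5 = 2.712×10^7 Pa.

27.1 MPa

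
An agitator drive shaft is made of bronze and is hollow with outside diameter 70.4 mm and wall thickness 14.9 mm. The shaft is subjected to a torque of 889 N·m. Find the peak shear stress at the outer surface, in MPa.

J = π(d_o⁴ − d_i⁴)/32 = π(0.0704⁴ − 0.0406⁴)/32 = 2.145×10^-6 m⁴.
τ_max = T·r/J = 889.0 × 0.0352 / 2.145×10^-6 = 1.459×10^7 Pa.

14.6 MPa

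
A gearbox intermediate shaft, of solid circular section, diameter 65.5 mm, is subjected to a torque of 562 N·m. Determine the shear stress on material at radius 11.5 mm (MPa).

J = πd⁴/32 = π(0.0655)⁴/32 = 1.807×10^-6 m⁴.
Shear stress varies linearly with radius: τ = T·r/J = 562.0 × 0.0115 / 1.807×10^-6 = 3.577×10^6 Pa.

3.58 MPa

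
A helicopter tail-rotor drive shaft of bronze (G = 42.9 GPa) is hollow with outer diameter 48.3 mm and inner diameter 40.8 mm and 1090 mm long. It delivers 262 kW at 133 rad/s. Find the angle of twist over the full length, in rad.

0.191 rad

ω = 133 rad/s, so T = P/ω = 262×10³ / 133.0 = 1970 N·m.
J = π(d_o⁴ − d_i⁴)/32 = π(0.0483⁴ − 0.0408⁴)/32 = 2.623×10^-7 m⁴.
θ = T·L/(G·J) = 1970 × 1.09 / (42.9×10⁹ × 2.623×10^-7) = 0.1908 rad.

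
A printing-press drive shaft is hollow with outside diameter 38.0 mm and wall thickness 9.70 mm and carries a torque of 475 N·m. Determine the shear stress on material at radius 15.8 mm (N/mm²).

38.9 N/mm²

J = π(d_o⁴ − d_i⁴)/32 = π(0.0380⁴ − 0.0186⁴)/32 = 1.930×10^-7 m⁴.
Shear stress varies linearly with radius: τ = T·r/J = 475.0 × 0.0158 / 1.930×10^-7 = 3.889×10^7 Pa.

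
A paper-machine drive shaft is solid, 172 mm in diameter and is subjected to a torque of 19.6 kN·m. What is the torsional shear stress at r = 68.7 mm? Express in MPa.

J = πd⁴/32 = π(0.172)⁴/32 = 8.592×10^-5 m⁴.
Shear stress varies linearly with radius: τ = T·r/J = 19600 × 0.0687 / 8.592×10^-5 = 1.567×10^7 Pa.

15.7 MPa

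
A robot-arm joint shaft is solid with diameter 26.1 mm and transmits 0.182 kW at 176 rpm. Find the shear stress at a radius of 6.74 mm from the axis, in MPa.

1.46 MPa

ω = 2π·176/60 = 18.43 rad/s, so T = P/ω = 0.182×10³ / 18.43 = 9.875 N·m.
J = πd⁴/32 = π(0.0261)⁴/32 = 4.556×10^-8 m⁴.
Shear stress varies linearly with radius: τ = T·r/J = 9.875 × 0.00674 / 4.556×10^-8 = 1.461×10^6 Pa.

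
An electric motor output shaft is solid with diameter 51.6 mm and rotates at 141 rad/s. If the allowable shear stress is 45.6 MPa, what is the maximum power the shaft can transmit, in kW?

173 kW

J = πd⁴/32 = π(0.0516)⁴/32 = 6.960×10^-7 m⁴.
T_max = τ_allow·J/r = 4.56×10^7 × 6.960×10^-7 / 0.0258 = 1230 N·m.
ω = 141 rad/s, so P_max = T_max·ω = 1.734×10^5 W.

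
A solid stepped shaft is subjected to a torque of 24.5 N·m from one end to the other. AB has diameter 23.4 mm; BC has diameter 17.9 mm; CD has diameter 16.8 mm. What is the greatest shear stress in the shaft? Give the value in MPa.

Under the same torque, τ_max = 16T/(πd³) is largest where d is smallest — segment CD (d = 16.8 mm).
τ_max = 16·24.50/(π·(0.0168)³) = 2.632×10^7 Pa.

26.3 MPa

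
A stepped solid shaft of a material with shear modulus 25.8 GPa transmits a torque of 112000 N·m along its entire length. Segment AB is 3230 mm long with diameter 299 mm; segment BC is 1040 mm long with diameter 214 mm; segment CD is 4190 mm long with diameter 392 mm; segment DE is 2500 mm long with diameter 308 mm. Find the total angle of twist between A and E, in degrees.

3.43°

J_AB = π(0.299)⁴/32 = 7.85×10^-4 m⁴; J_BC = π(0.214)⁴/32 = 2.06×10^-4 m⁴; J_CD = π(0.392)⁴/32 = 2.32×10^-3 m⁴; J_DE = π(0.308)⁴/32 = 8.83×10^-4 m⁴.
θ = (T/G)·Σ L_i/J_i = (112000/25.8×10⁹)·(3.23/7.85×10^-4 + 1.04/2.06×10^-4 + 4.19/2.32×10^-3 + 2.50/8.83×10^-4) = 0.05993 rad.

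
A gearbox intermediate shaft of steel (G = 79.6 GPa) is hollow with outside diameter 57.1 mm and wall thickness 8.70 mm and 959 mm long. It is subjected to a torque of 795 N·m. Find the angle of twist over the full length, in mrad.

12.0 mrad

J = π(d_o⁴ − d_i⁴)/32 = π(0.0571⁴ − 0.0397⁴)/32 = 7.998×10^-7 m⁴.
θ = T·L/(G·J) = 795.0 × 0.959 / (79.6×10⁹ × 7.998×10^-7) = 0.01198 rad.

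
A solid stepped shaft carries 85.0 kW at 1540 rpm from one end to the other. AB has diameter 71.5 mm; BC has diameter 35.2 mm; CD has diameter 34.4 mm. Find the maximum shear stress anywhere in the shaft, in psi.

9560 psi

ω = 2π·1540/60 = 161.3 rad/s, so T = P/ω = 85.0×10³ / 161.3 = 527.1 N·m.
Under the same torque, τ_max = 16T/(πd³) is largest where d is smallest — segment CD (d = 34.4 mm).
τ_max = 16·527.1/(π·(0.0344)³) = 6.594×10^7 Pa.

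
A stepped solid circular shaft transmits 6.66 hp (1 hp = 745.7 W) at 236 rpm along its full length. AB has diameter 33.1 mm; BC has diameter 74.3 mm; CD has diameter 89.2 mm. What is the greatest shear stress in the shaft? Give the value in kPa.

28200 kPa

ω = 2π·236/60 = 24.71 rad/s, so T = P/ω = 6.66×745.7 / 24.71 = 201.0 N·m.
Under the same torque, τ_max = 16T/(πd³) is largest where d is smallest — segment AB (d = 33.1 mm).
τ_max = 16·201.0/(π·(0.0331)³) = 2.822×10^7 Pa.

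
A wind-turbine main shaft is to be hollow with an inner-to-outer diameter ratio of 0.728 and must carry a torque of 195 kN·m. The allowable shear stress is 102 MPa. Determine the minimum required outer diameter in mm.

For a hollow shaft with d_i/d_o = 0.728: τ_max = 16T/(π d_o³ (1−k⁴)), so d_o = [16T/(π τ_allow (1−k⁴))]^(1/3) = [16·195000/(π·1.02×10^8·0.7191)]^(1/3) = 0.2383 m.

238 mm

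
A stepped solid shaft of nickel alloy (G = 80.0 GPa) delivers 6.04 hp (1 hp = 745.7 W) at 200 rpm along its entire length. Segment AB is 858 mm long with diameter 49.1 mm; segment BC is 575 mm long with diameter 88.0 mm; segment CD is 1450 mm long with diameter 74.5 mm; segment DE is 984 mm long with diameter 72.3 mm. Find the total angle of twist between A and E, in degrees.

0.377°

ω = 2π·200/60 = 20.94 rad/s, so T = P/ω = 6.04×745.7 / 20.94 = 215.1 N·m.
J_AB = π(0.0491)⁴/32 = 5.71×10^-7 m⁴; J_BC = π(0.0880)⁴/32 = 5.89×10^-6 m⁴; J_CD = π(0.0745)⁴/32 = 3.02×10^-6 m⁴; J_DE = π(0.0723)⁴/32 = 2.68×10^-6 m⁴.
θ = (T/G)·Σ L_i/J_i = (215.1/80.0×10⁹)·(0.858/5.71×10^-7 + 0.575/5.89×10^-6 + 1.45/3.02×10^-6 + 0.984/2.68×10^-6) = 6.580×10^-3 rad.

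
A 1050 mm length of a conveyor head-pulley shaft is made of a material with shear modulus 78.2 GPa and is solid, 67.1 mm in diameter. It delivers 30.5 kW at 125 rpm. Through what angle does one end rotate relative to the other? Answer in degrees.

ω = 2π·125/60 = 13.09 rad/s, so T = P/ω = 30.5×10³ / 13.09 = 2330 N·m.
J = πd⁴/32 = π(0.0671)⁴/32 = 1.990×10^-6 m⁴.
θ = T·L/(G·J) = 2330 × 1.05 / (78.2×10⁹ × 1.990×10^-6) = 0.01572 rad.

0.901°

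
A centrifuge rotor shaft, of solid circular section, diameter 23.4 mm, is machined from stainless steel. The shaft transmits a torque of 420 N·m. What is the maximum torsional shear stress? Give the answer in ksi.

J = πd⁴/32 = π(0.0234)⁴/32 = 2.943×10^-8 m⁴.
τ_max = T·r/J = 420.0 × 0.0117 / 2.943×10^-8 = 1.669×10^8 Pa.

24.2 ksi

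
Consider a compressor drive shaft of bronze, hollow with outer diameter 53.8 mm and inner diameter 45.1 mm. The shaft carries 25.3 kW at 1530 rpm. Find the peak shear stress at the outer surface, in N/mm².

10.2 N/mm²

ω = 2π·1530/60 = 160.2 rad/s, so T = P/ω = 25.3×10³ / 160.2 = 157.9 N·m.
J = π(d_o⁴ − d_i⁴)/32 = π(0.0538⁴ − 0.0451⁴)/32 = 4.163×10^-7 m⁴.
τ_max = T·r/J = 157.9 × 0.0269 / 4.163×10^-7 = 1.020×10^7 Pa.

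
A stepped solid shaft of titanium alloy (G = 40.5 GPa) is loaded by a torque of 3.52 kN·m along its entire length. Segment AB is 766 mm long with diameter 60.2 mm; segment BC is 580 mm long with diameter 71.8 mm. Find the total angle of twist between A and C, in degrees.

J_AB = π(0.0602)⁴/32 = 1.29×10^-6 m⁴; J_BC = π(0.0718)⁴/32 = 2.61×10^-6 m⁴.
θ = (T/G)·Σ L_i/J_i = (3520/40.5×10⁹)·(0.766/1.29×10^-6 + 0.580/2.61×10^-6) = 0.07095 rad.

4.07°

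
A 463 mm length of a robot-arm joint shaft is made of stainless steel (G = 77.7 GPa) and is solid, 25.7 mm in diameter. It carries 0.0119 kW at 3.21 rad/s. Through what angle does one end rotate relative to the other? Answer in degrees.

ω = 3.21 rad/s, so T = P/ω = 0.0119×10³ / 3.210 = 3.707 N·m.
J = πd⁴/32 = π(0.0257)⁴/32 = 4.283×10^-8 m⁴.
θ = T·L/(G·J) = 3.707 × 0.463 / (77.7×10⁹ × 4.283×10^-8) = 5.158×10^-4 rad.

0.0296°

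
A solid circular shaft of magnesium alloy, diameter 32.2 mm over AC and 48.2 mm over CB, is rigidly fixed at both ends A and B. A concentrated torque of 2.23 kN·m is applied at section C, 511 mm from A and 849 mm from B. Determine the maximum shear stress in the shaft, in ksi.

12.3 ksi

Compatibility: T_A·a/J_AC = T_B·b/J_CB with T_A + T_B = T₀.
J_AC = 1.06×10^-7 m⁴, J_CB = 5.30×10^-7 m⁴, so T_A = T₀·(J_AC/a)/((J_AC/a)+(J_CB/b)) = 554.5 N·m, T_B = 1676 N·m.
τ in each portion: τ_AC = 8.46×10^7 Pa, τ_CB = 7.62×10^7 Pa; maximum is in AC.
τ_max = T_AC·r/J = 554.5·0.0161/1.06×10^-7 = 8.458×10^7 Pa.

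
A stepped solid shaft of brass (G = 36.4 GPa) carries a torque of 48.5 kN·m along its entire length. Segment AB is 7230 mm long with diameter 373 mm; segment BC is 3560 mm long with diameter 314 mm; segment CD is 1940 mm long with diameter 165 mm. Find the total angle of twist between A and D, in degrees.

J_AB = π(0.373)⁴/32 = 1.90×10^-3 m⁴; J_BC = π(0.314)⁴/32 = 9.54×10^-4 m⁴; J_CD = π(0.165)⁴/32 = 7.28×10^-5 m⁴.
θ = (T/G)·Σ L_i/J_i = (48500/36.4×10⁹)·(7.23/1.90×10^-3 + 3.56/9.54×10^-4 + 1.94/7.28×10^-5) = 0.04556 rad.

2.61°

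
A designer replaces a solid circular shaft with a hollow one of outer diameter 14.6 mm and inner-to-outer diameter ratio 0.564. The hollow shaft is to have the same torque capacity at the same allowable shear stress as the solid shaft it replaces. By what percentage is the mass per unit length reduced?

Equal τ_max and T ⇒ the solid shaft needs d_s³ = d_o³(1−k⁴), so d_s = 14.6·(1−0.564⁴)^(1/3) = 14.09 mm.
Area ratio A_h/A_s = d_o²(1−k²)/d_s² = (1−k²)/(1−k⁴)^(2/3) = 0.7322.
Mass saving = 1 − 0.7322 = 26.8 %.

26.8 %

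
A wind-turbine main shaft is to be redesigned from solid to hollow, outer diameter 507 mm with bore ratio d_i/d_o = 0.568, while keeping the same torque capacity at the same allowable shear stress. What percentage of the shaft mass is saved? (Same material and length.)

Equal τ_max and T ⇒ the solid shaft needs d_s³ = d_o³(1−k⁴), so d_s = 507·(1−0.568⁴)^(1/3) = 488.8 mm.
Area ratio A_h/A_s = d_o²(1−k²)/d_s² = (1−k²)/(1−k⁴)^(2/3) = 0.7289.
Mass saving = 1 − 0.7289 = 27.1 %.

27.1 %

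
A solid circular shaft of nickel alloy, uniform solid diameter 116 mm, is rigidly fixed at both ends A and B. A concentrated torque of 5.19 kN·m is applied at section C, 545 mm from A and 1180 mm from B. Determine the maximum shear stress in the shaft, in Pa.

1.16e7 Pa

With uniform GJ and both ends fixed, compatibility θ_AC = θ_CB gives T_A·a = T_B·b, together with T_A + T_B = T₀.
T_A = T₀·b/(a+b) = 5190·1180/1725 = 3550 N·m; T_B = 1640 N·m.
τ in each portion: τ_AC = 1.16×10^7 Pa, τ_CB = 5.35×10^6 Pa; maximum is in AC.
τ_max = T_AC·r/J = 3550·0.0580/1.78×10^-5 = 1.158×10^7 Pa.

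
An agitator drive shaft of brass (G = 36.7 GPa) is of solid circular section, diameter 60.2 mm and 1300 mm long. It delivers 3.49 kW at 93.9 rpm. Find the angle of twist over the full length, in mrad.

9.75 mrad

ω = 2π·93.9/60 = 9.833 rad/s, so T = P/ω = 3.49×10³ / 9.833 = 354.9 N·m.
J = πd⁴/32 = π(0.0602)⁴/32 = 1.289×10^-6 m⁴.
θ = T·L/(G·J) = 354.9 × 1.30 / (36.7×10⁹ × 1.289×10^-6) = 9.750×10^-3 rad.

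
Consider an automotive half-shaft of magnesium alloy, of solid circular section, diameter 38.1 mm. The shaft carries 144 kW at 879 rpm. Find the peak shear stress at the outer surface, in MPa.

ω = 2π·879/60 = 92.05 rad/s, so T = P/ω = 144×10³ / 92.05 = 1564 N·m.
J = πd⁴/32 = π(0.0381)⁴/32 = 2.069×10^-7 m⁴.
τ_max = T·r/J = 1564 × 0.0191 / 2.069×10^-7 = 1.441×10^8 Pa.

144 MPa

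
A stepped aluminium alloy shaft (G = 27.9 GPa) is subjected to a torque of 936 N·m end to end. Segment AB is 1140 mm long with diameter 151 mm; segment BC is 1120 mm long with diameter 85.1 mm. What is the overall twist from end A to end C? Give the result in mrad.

8.05 mrad

J_AB = π(0.151)⁴/32 = 5.10×10^-5 m⁴; J_BC = π(0.0851)⁴/32 = 5.15×10^-6 m⁴.
θ = (T/G)·Σ L_i/J_i = (936.0/27.9×10⁹)·(1.14/5.10×10^-5 + 1.12/5.15×10^-6) = 8.047×10^-3 rad.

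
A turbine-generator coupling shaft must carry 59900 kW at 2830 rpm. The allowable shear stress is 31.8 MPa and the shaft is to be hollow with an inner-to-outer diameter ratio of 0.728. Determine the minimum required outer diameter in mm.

356 mm

ω = 2π·2830/60 = 296.4 rad/s, so T = P/ω = 59900×10³ / 296.4 = 202100 N·m.
For a hollow shaft with d_i/d_o = 0.728: τ_max = 16T/(π d_o³ (1−k⁴)), so d_o = [16T/(π τ_allow (1−k⁴))]^(1/3) = [16·202100/(π·3.18×10^7·0.7191)]^(1/3) = 0.3557 m.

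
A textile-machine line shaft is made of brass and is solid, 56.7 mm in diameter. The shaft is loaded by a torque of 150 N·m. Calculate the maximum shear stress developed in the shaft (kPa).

4190 kPa

J = πd⁴/32 = π(0.0567)⁴/32 = 1.015×10^-6 m⁴.
τ_max = T·r/J = 150.0 × 0.0284 / 1.015×10^-6 = 4.191×10^6 Pa.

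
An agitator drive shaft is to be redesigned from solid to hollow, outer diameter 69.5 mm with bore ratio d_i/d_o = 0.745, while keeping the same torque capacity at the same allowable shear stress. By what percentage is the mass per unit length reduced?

43.1 %

Equal τ_max and T ⇒ the solid shaft needs d_s³ = d_o³(1−k⁴), so d_s = 69.5·(1−0.745⁴)^(1/3) = 61.47 mm.
Area ratio A_h/A_s = d_o²(1−k²)/d_s² = (1−k²)/(1−k⁴)^(2/3) = 0.5688.
Mass saving = 1 − 0.5688 = 43.1 %.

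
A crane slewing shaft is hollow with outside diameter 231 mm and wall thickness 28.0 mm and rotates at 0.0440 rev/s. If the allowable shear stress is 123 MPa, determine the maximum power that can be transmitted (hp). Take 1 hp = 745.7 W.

J = π(d_o⁴ − d_i⁴)/32 = π(0.231⁴ − 0.175⁴)/32 = 1.875×10^-4 m⁴.
T_max = τ_allow·J/r = 1.23×10^8 × 1.875×10^-4 / 0.116 = 199600 N·m.
ω = 2π·0.0440 = 0.2765 rad/s, so P_max = T_max·ω = 5.519×10^4 W.

74.0 hp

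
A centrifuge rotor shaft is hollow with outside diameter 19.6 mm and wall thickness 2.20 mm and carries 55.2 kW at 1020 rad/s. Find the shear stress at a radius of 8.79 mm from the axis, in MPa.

51.4 MPa

ω = 1020 rad/s, so T = P/ω = 55.2×10³ / 1020 = 54.12 N·m.
J = π(d_o⁴ − d_i⁴)/32 = π(0.0196⁴ − 0.0152⁴)/32 = 9.248×10^-9 m⁴.
Shear stress varies linearly with radius: τ = T·r/J = 54.12 × 0.00879 / 9.248×10^-9 = 5.144×10^7 Pa.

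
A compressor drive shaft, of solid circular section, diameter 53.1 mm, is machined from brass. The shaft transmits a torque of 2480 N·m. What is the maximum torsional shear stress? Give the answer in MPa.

84.4 MPa

J = πd⁴/32 = π(0.0531)⁴/32 = 7.805×10^-7 m⁴.
τ_max = T·r/J = 2480 × 0.0266 / 7.805×10^-7 = 8.436×10^7 Pa.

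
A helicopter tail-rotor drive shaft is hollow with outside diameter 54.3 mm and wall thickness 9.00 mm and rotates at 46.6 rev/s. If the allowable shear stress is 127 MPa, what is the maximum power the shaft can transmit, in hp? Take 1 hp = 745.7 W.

J = π(d_o⁴ − d_i⁴)/32 = π(0.0543⁴ − 0.0363⁴)/32 = 6.830×10^-7 m⁴.
T_max = τ_allow·J/r = 1.27×10^8 × 6.830×10^-7 / 0.0271 = 3195 N·m.
ω = 2π·46.6 = 292.8 rad/s, so P_max = T_max·ω = 9.355×10^5 W.

1250 hp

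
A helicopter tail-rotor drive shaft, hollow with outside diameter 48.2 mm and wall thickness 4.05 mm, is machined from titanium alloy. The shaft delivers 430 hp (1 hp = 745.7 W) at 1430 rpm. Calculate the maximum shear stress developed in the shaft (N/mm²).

ω = 2π·1430/60 = 149.7 rad/s, so T = P/ω = 430×745.7 / 149.7 = 2141 N·m.
J = π(d_o⁴ − d_i⁴)/32 = π(0.0482⁴ − 0.0401⁴)/32 = 2.760×10^-7 m⁴.
τ_max = T·r/J = 2141 × 0.0241 / 2.760×10^-7 = 1.869×10^8 Pa.

187 N/mm²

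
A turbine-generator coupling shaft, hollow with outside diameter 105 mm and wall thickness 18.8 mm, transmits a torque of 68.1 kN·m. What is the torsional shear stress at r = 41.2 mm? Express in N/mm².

283 N/mm²

J = π(d_o⁴ − d_i⁴)/32 = π(0.105⁴ − 0.0674⁴)/32 = 9.907×10^-6 m⁴.
Shear stress varies linearly with radius: τ = T·r/J = 68100 × 0.0412 / 9.907×10^-6 = 2.832×10^8 Pa.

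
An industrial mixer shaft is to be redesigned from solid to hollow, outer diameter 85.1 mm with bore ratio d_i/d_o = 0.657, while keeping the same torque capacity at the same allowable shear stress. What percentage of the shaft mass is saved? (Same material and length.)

34.8 %

Equal τ_max and T ⇒ the solid shaft needs d_s³ = d_o³(1−k⁴), so d_s = 85.1·(1−0.657⁴)^(1/3) = 79.45 mm.
Area ratio A_h/A_s = d_o²(1−k²)/d_s² = (1−k²)/(1−k⁴)^(2/3) = 0.6521.
Mass saving = 1 − 0.6521 = 34.8 %.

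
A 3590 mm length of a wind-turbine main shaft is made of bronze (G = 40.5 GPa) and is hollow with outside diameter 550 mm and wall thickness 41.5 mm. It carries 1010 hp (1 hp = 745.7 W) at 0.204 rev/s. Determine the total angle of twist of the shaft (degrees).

ω = 2π·0.204 = 1.282 rad/s, so T = P/ω = 1010×745.7 / 1.282 = 587600 N·m.
J = π(d_o⁴ − d_i⁴)/32 = π(0.550⁴ − 0.467⁴)/32 = 4.314×10^-3 m⁴.
θ = T·L/(G·J) = 587600 × 3.59 / (40.5×10⁹ × 4.314×10^-3) = 0.01207 rad.

0.692°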